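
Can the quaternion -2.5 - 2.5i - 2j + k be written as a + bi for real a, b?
No. The quaternion -2.5 - 2.5i - 2j + k has j-coefficient y = -2 and k-coefficient z = 1, not both zero, so it does not lie in the complex subalgebra spanned by 1 and i.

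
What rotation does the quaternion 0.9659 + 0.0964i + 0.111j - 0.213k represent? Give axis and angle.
axis = (0.3725, 0.4289, -0.823), θ = π/6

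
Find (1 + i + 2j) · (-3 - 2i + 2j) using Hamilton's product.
-5 - 5i - 4j + 6k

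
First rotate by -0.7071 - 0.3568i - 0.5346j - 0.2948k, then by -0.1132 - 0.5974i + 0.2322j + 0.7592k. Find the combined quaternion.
0.2148 + 0.8002i - 0.5507j - 0.1012k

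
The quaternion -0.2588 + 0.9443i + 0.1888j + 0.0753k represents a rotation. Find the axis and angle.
axis = (0.9776, 0.1955, 0.078), θ = 7π/6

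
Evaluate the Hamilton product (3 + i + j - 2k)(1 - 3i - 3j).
9 - 14i - 2j - 2k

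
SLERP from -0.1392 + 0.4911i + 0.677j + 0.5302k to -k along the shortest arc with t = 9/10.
-0.0166 + 0.0585i + 0.0807j + 0.9949k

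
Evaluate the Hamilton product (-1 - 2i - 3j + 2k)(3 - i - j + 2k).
-12 - 9i - 6j + 3k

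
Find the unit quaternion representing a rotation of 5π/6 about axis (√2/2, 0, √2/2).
0.2588 + 0.683i + 0.683k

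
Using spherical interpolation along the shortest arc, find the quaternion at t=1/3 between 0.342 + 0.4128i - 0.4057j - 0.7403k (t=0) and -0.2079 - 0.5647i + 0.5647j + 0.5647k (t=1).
0.3004 + 0.4687i - 0.4639j - 0.6891k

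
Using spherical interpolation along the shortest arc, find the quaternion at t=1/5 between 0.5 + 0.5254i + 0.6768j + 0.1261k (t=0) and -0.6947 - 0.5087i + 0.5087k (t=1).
0.5889 + 0.5668i + 0.576j - 0.0123k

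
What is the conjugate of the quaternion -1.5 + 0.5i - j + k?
-1.5 - 0.5i + j - k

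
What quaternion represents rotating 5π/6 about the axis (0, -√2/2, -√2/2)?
0.2588 - 0.683j - 0.683k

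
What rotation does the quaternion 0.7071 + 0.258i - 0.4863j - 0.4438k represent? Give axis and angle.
axis = (0.3649, -0.6877, -0.6276), θ = π/2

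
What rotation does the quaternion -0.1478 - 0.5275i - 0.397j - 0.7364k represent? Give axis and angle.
axis = (-0.5334, -0.4014, -0.7446), θ = 197°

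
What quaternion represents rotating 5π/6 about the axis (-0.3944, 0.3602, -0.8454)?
0.2588 - 0.381i + 0.3479j - 0.8166k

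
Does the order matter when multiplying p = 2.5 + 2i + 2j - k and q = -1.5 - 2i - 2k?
Yes: pq = -1.75 - 12i + 3j + 0.5k ≠ -1.75 - 4i - 9j - 7.5k = qp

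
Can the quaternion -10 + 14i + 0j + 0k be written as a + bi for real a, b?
Yes. The quaternion -10 + 14i has j- and k-coefficients y = z = 0, so it lies in the complex subalgebra spanned by 1 and i.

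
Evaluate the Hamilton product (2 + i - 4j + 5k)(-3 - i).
-5 - 5i + 7j - 19k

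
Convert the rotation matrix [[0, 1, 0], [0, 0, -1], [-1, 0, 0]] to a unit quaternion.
-0.5 - 0.5i - 0.5j + 0.5k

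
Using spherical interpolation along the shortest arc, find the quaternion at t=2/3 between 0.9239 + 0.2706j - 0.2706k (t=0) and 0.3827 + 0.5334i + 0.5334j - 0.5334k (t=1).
0.6205 + 0.3827i + 0.484j - 0.484k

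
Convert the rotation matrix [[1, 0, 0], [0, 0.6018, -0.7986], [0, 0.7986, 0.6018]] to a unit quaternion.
0.8949 + 0.4462i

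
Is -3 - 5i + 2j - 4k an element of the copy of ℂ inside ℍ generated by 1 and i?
No. The quaternion -3 - 5i + 2j - 4k has j-coefficient y = 2 and k-coefficient z = -4, not both zero, so it does not lie in the complex subalgebra spanned by 1 and i.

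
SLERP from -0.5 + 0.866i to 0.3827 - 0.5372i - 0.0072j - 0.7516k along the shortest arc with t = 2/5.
-0.4953 + 0.802i + 0.0032j + 0.334k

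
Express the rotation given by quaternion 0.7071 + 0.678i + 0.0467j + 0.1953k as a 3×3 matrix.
[[0.9194, -0.2129, 0.3309], [0.3395, 0.0043, -0.9406], [0.1988, 0.9771, 0.0763]]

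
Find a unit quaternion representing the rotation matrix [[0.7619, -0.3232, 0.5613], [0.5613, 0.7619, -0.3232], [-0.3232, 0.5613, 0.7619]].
0.9063 + 0.244i + 0.244j + 0.244k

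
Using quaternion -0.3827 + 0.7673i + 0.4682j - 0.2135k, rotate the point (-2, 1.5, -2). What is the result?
(1.264, -2.942, -0.01)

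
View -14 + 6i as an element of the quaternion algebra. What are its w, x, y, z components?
-14 + 6i + 0j + 0k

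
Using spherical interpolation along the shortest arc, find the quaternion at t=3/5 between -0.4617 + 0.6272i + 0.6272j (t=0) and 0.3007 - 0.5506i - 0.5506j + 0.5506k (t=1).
-0.3815 + 0.6069i + 0.6069j - 0.3432k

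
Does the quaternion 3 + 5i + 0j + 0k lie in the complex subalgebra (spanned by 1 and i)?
Yes. The quaternion 3 + 5i has j- and k-coefficients y = z = 0, so it lies in the complex subalgebra spanned by 1 and i.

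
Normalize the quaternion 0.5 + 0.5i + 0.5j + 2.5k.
0.189 + 0.189i + 0.189j + 0.9449k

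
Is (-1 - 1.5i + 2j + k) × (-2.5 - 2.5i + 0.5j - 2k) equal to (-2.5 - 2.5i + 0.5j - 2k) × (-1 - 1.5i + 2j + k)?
No: pq = -0.25 + 1.75i - 11j + 3.75k ≠ -0.25 + 10.75i - 4.75k = qp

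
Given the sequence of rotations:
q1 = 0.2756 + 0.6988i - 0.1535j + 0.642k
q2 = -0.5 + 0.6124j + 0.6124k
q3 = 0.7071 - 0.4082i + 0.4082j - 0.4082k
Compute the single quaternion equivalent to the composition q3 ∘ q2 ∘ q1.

q2 · q1 = -0.437 + 0.1378i + 0.6735j - 0.5802k
q3 · q2 · q1 = -0.7645 + 0.3139i + 0.0048j - 0.563k
-0.7645 + 0.3139i + 0.0048j - 0.563k


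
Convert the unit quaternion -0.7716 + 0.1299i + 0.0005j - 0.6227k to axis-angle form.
axis = (0.2042, 0.0008, -0.9789), θ = 281°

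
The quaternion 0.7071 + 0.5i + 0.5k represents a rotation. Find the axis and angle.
axis = (√2/2, 0, √2/2), θ = π/2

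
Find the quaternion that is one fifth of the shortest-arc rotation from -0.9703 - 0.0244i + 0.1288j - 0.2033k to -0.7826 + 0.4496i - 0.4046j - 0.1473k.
-0.9763 + 0.0785i + 0.0179j - 0.2009k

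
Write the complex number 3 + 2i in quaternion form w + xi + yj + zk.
3 + 2i + 0j + 0k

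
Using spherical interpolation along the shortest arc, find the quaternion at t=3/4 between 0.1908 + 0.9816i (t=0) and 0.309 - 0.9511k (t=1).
0.351 + 0.3629i - 0.8632k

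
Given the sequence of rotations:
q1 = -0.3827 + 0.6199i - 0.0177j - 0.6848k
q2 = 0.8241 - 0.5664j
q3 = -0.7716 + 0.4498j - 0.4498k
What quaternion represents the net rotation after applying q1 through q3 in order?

q2 · q1 = -0.3254 + 0.8987i + 0.2022j - 0.2132k
q3 · q2 · q1 = 0.0642 - 0.6984i - 0.7066j - 0.0934k
0.0642 - 0.6984i - 0.7066j - 0.0934k


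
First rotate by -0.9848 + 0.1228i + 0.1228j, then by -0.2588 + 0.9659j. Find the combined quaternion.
0.1363 - 0.0318i - 0.983j - 0.1186k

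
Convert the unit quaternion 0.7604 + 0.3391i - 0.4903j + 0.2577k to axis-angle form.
axis = (0.5221, -0.7549, 0.3968), θ = 81°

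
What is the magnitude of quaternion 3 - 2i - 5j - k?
√39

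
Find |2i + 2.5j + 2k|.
3.775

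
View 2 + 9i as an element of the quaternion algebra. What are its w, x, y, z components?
2 + 9i + 0j + 0k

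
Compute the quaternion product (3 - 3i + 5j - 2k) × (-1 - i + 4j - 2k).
-30 - 2i + 3j - 11k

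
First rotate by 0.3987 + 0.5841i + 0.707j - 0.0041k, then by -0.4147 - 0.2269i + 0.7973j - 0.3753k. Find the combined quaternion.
-0.598 - 0.0706i - 0.1955j - 0.7741k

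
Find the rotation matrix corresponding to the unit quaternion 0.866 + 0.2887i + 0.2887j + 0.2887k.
[[0.6666, -0.3333, 0.6667], [0.6667, 0.6666, -0.3333], [-0.3333, 0.6667, 0.6666]]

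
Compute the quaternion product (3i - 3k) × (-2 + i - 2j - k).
-6 - 12i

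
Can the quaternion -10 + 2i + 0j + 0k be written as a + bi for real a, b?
Yes. The quaternion -10 + 2i has j- and k-coefficients y = z = 0, so it lies in the complex subalgebra spanned by 1 and i.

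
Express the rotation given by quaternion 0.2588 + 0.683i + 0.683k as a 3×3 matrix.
[[0.067, -0.3535, 0.933], [0.3535, -0.866, -0.3535], [0.933, 0.3535, 0.067]]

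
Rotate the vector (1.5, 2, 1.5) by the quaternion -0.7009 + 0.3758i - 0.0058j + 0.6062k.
(2.784, -0.536, 0.68)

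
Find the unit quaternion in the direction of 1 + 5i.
0.1961 + 0.9806i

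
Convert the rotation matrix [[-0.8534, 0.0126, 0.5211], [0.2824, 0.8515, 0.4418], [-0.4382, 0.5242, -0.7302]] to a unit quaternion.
0.2588 + 0.0796i + 0.9267j + 0.2606k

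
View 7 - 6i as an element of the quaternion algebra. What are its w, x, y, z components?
7 - 6i + 0j + 0k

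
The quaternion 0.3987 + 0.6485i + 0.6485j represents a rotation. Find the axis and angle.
axis = (√2/2, √2/2, 0), θ = 133°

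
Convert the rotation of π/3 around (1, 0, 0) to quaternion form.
0.866 + 0.5i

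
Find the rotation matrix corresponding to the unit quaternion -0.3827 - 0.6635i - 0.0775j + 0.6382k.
[[0.1734, 0.5913, -0.7876], [-0.3856, -0.6951, -0.6068], [-0.9062, 0.4089, 0.1075]]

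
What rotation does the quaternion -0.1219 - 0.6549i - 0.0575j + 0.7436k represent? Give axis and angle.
axis = (-0.6598, -0.0579, 0.7492), θ = 194°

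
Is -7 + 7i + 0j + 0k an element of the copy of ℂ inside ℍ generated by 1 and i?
Yes. The quaternion -7 + 7i has j- and k-coefficients y = z = 0, so it lies in the complex subalgebra spanned by 1 and i.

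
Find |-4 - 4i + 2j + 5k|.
√61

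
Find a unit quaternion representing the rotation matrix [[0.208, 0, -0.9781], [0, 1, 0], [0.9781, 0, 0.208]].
0.7772 - 0.6293j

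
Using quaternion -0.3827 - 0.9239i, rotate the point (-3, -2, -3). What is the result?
(-3, 3.536, 0.707)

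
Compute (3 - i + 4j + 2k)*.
3 + i - 4j - 2k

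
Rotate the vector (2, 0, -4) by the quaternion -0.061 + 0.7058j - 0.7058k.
(-1.641, 4.157, 0.157)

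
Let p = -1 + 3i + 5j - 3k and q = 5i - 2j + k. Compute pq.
-2 - 6i - 16j - 32k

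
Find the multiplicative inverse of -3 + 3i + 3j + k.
-0.1071 - 0.1071i - 0.1071j - 0.0357k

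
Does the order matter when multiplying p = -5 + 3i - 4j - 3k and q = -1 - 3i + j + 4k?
Yes: pq = 30 - i - 4j - 26k ≠ 30 + 25i + 2j - 8k = qp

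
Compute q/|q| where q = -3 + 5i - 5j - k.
-0.3873 + 0.6455i - 0.6455j - 0.1291k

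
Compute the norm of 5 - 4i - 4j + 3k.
√66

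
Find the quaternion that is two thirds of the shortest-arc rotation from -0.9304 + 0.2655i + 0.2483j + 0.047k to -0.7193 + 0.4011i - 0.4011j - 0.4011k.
-0.8608 + 0.3857i - 0.1943j - 0.2693k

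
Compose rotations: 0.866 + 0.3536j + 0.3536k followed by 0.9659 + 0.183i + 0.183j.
0.7718 + 0.2232i + 0.4353j + 0.4063k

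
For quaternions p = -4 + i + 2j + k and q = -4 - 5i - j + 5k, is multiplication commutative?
No: pq = 18 + 27i - 14j - 15k ≠ 18 + 5i + 6j - 33k = qp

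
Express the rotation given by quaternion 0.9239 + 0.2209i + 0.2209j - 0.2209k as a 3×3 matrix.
[[0.8048, 0.5058, 0.3106], [-0.3106, 0.8048, -0.5058], [-0.5058, 0.3106, 0.8048]]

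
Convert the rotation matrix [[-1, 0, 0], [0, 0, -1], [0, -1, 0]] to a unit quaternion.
-0.7071j + 0.7071k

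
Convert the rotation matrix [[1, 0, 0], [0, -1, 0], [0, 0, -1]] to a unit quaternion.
i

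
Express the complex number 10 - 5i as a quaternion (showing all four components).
10 - 5i + 0j + 0k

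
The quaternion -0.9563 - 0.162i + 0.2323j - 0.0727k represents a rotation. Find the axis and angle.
axis = (-0.5541, 0.7945, -0.2486), θ = 326°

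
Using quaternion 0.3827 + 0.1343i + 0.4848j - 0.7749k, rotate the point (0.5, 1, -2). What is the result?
(0.062, 1.24, -1.926)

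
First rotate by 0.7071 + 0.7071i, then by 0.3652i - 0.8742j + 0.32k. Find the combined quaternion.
-0.2582 + 0.2582i - 0.3919j + 0.8444k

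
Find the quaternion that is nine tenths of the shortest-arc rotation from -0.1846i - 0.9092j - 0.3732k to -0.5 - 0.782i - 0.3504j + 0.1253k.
-0.4707 - 0.7593i - 0.4437j + 0.0712k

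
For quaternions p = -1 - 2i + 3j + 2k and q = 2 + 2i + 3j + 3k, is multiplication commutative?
No: pq = -13 - 3i + 13j - 11k ≠ -13 - 9i - 7j + 13k = qp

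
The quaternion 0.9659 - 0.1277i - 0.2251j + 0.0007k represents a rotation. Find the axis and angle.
axis = (-0.4934, -0.8698, 0.0027), θ = π/6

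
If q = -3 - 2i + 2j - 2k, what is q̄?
-3 + 2i - 2j + 2k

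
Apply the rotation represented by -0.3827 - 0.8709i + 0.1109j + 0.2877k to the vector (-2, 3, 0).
(-1.539, -1.221, 3.024)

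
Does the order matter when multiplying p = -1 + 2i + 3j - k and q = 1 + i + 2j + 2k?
Yes: pq = -7 + 9i - 4j - 2k ≠ -7 - 7i + 6j - 4k = qp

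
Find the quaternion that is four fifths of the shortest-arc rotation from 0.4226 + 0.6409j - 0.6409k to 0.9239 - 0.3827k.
0.8721 + 0.1457j - 0.4671k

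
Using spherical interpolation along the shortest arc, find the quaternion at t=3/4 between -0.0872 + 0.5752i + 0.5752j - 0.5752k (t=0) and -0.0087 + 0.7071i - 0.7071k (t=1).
-0.0299 + 0.6985i + 0.1528j - 0.6985k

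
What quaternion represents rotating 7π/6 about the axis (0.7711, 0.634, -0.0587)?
-0.2588 + 0.7448i + 0.6124j - 0.0567k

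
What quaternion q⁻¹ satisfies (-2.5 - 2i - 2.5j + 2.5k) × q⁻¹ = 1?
-0.1099 + 0.0879i + 0.1099j - 0.1099k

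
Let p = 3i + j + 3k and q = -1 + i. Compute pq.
-3 - 3i + 2j - 4k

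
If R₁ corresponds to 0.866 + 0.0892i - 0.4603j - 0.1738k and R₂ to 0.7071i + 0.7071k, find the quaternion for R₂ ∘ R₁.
0.0598 + 0.9378i + 0.186j + 0.2869k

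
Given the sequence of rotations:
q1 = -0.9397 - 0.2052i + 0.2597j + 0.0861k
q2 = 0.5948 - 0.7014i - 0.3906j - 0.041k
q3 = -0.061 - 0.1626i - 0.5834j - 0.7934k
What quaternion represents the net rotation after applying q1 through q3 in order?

q2 · q1 = -0.5979 + 0.5141i + 0.5903j - 0.1726k
q3 · q2 · q1 = 0.3275 + 0.6349i - 0.1231j + 0.6888k
0.3275 + 0.6349i - 0.1231j + 0.6888k


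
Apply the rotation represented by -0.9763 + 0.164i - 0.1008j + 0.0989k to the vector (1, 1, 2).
(1.579, 1.301, 1.347)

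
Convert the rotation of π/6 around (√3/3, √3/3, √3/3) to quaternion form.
0.9659 + 0.1494i + 0.1494j + 0.1494k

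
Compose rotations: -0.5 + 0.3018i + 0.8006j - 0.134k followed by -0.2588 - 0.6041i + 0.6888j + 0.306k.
-0.1987 - 0.1133i - 0.5402j - 0.8098k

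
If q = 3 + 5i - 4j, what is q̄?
3 - 5i + 4j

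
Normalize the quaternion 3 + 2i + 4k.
0.5571 + 0.3714i + 0.7428k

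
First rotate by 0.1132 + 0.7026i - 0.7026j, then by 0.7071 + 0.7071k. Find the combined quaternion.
0.08 + 0.9936i + 0.08k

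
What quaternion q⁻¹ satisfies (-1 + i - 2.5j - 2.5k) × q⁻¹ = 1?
-0.069 - 0.069i + 0.1724j + 0.1724k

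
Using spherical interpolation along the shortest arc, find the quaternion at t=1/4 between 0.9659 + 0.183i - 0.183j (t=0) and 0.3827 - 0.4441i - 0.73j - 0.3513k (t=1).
0.9196 + 0.0147i - 0.3773j - 0.1085k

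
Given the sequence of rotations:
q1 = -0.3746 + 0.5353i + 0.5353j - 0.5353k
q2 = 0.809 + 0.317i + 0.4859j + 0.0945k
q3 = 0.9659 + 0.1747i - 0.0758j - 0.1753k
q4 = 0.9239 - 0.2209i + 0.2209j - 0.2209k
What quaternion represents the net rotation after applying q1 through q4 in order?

q2 · q1 = -0.6823 + 0.0036i + 0.4713j - 0.5589k
q3 · q2 · q1 = -0.7219 + 0.0093i + 0.604j - 0.3376k
q4 · q3 · q2 · q1 = -0.8729 + 0.2269i + 0.3219j - 0.2879k
-0.8729 + 0.2269i + 0.3219j - 0.2879k


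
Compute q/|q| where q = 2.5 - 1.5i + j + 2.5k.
0.6299 - 0.378i + 0.252j + 0.6299k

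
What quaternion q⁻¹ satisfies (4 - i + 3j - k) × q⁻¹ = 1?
0.1481 + 0.037i - 0.1111j + 0.037k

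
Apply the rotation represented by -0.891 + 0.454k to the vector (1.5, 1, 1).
(1.691, -0.626, 1)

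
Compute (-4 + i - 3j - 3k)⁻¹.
-0.1143 - 0.0286i + 0.0857j + 0.0857k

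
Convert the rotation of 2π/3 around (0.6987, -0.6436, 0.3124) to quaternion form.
0.5 + 0.6051i - 0.5574j + 0.2705k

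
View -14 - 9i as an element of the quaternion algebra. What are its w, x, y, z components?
-14 - 9i + 0j + 0k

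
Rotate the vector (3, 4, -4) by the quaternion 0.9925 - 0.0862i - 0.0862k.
(3.58, 2.683, -4.58)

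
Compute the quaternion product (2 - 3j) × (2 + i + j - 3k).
7 + 11i - 4j - 3k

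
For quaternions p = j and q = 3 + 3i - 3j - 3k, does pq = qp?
No: pq = 3 - 3i + 3j - 3k ≠ 3 + 3i + 3j + 3k = qp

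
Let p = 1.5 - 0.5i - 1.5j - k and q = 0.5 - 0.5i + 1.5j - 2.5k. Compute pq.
0.25 + 4.25i + 0.75j - 5.75k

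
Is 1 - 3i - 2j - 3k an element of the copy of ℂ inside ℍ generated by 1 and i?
No. The quaternion 1 - 3i - 2j - 3k has j-coefficient y = -2 and k-coefficient z = -3, not both zero, so it does not lie in the complex subalgebra spanned by 1 and i.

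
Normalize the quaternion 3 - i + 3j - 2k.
0.6255 - 0.2085i + 0.6255j - 0.417k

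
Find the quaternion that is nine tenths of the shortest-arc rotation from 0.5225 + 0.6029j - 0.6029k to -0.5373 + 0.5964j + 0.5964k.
0.5825 - 0.4885j - 0.6497k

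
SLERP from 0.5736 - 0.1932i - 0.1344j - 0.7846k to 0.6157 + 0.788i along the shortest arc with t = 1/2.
0.7674 + 0.3838i - 0.0867j - 0.5063k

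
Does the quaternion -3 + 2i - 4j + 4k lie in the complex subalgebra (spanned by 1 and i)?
No. The quaternion -3 + 2i - 4j + 4k has j-coefficient y = -4 and k-coefficient z = 4, not both zero, so it does not lie in the complex subalgebra spanned by 1 and i.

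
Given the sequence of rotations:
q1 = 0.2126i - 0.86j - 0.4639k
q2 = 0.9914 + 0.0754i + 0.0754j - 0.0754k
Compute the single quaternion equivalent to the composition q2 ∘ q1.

q2 · q1 = 0.0138 + 0.1109i - 0.8337j - 0.5408k
0.0138 + 0.1109i - 0.8337j - 0.5408k


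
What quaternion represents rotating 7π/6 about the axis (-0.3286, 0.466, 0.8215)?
-0.2588 - 0.3174i + 0.4501j + 0.7935k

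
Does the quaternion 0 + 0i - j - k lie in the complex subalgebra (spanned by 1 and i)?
No. The quaternion -j - k has j-coefficient y = -1 and k-coefficient z = -1, not both zero, so it does not lie in the complex subalgebra spanned by 1 and i.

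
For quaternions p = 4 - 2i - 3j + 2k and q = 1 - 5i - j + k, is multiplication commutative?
No: pq = -11 - 23i - 15j - 7k ≠ -11 - 21i + j + 19k = qp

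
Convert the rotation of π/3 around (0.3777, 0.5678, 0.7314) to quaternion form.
0.866 + 0.1888i + 0.2839j + 0.3657k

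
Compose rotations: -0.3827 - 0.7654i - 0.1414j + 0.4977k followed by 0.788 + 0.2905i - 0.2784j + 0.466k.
-0.3505 - 0.787i - 0.5061j - 0.0403k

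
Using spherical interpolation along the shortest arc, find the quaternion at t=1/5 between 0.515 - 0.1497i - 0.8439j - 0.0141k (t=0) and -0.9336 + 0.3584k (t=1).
0.6684 - 0.1288i - 0.7259j - 0.0987k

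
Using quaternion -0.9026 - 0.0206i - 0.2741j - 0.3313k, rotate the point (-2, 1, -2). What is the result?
(-2.864, -0.728, -0.517)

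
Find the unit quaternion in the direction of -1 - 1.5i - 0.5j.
-0.5345 - 0.8018i - 0.2673j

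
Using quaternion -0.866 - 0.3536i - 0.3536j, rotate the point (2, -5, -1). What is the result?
(-0.363, -2.637, -4.787)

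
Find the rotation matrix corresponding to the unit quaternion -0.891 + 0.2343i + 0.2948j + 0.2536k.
[[0.6976, 0.5901, -0.4065], [-0.3138, 0.7616, 0.567], [0.6442, -0.268, 0.7164]]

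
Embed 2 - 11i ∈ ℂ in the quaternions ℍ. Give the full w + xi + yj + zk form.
2 - 11i + 0j + 0k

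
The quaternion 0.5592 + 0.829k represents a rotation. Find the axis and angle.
axis = (0, 0, 1), θ = 112°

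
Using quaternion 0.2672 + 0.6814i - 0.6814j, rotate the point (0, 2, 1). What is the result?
(-2.221, -0.221, -0.129)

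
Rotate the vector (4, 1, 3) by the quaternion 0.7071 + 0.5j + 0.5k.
(1.414, 4.828, -0.828)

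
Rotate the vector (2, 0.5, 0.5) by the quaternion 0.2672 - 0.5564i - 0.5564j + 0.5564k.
(-0.774, 1.553, -1.221)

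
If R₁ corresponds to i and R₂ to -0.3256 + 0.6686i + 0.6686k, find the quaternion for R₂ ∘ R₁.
-0.6686 - 0.3256i + 0.6686j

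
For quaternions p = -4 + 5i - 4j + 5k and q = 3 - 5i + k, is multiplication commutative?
No: pq = 8 + 31i - 42j - 9k ≠ 8 + 39i + 18j + 31k = qp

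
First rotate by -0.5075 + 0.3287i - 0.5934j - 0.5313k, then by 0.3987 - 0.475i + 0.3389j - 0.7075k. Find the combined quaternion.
-0.221 - 0.2278i - 0.8935j + 0.3177k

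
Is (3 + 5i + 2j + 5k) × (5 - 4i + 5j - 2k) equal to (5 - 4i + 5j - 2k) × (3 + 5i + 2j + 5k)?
No: pq = 35 - 16i + 15j + 52k ≠ 35 + 42i + 35j - 14k = qp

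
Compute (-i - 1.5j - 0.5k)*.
i + 1.5j + 0.5k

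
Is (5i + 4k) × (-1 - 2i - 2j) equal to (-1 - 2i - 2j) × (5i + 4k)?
No: pq = 10 + 3i - 8j - 14k ≠ 10 - 13i + 8j + 6k = qp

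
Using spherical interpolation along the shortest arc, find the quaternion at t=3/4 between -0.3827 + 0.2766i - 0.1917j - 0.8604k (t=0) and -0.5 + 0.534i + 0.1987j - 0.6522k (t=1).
-0.483 + 0.4813i + 0.1021j - 0.7244k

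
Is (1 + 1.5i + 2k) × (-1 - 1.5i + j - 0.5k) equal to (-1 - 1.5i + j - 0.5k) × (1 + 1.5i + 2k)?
No: pq = 2.25 - 5i - 1.25j - k ≠ 2.25 - i + 3.25j - 4k = qp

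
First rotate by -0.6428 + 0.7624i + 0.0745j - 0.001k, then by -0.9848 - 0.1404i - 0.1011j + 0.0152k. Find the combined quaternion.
0.7476 - 0.6616i + 0.0031j + 0.0578k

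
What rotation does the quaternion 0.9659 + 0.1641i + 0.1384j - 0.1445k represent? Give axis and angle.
axis = (0.6341, 0.5348, -0.5584), θ = π/6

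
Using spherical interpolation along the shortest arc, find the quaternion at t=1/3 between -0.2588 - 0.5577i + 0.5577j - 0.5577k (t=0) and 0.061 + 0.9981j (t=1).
-0.1664 - 0.4098i + 0.7978j - 0.4098k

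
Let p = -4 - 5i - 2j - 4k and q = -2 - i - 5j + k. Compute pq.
-3 - 8i + 33j + 27k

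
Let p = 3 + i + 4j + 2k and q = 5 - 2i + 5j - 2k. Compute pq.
1 - 19i + 33j + 17k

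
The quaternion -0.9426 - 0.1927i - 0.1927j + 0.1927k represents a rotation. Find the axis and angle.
axis = (-√3/3, -√3/3, √3/3), θ = 321°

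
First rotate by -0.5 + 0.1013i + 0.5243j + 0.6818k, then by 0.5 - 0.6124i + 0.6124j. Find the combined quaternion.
-0.509 + 0.7744i + 0.3735j - 0.0422k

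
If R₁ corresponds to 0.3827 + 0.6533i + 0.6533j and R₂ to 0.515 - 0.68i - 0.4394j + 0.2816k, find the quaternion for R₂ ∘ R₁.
0.9284 - 0.1078i + 0.3523j - 0.0494k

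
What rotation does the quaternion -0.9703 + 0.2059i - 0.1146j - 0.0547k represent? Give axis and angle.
axis = (0.8511, -0.4737, -0.2261), θ = 332°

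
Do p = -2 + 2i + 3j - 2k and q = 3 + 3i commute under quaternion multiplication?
No: pq = -12 + 3j - 15k ≠ -12 + 15j + 3k = qp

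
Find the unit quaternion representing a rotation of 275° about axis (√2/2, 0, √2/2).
-0.7373 + 0.4777i + 0.4777k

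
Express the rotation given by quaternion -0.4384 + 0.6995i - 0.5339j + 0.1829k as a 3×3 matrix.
[[0.363, -0.5866, 0.724], [-0.9073, -0.0455, 0.418], [-0.2122, -0.8086, -0.5487]]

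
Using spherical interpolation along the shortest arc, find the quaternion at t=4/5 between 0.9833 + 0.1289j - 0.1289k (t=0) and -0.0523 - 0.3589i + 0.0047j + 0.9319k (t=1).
0.3234 + 0.3277i + 0.0318j - 0.8871k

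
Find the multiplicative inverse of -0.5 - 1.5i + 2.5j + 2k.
-0.0392 + 0.1176i - 0.1961j - 0.1569k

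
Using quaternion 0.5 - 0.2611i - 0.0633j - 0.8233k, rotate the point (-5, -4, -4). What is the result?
(-3.074, 4.458, -5.261)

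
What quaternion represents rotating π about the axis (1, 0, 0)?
i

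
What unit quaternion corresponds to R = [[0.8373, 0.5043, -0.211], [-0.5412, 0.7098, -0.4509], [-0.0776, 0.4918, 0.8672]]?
0.9239 + 0.2551i - 0.0361j - 0.2829k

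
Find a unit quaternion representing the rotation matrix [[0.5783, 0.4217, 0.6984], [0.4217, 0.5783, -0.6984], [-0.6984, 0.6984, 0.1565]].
0.7604 + 0.4592i + 0.4592j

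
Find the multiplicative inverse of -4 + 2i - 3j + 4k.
-0.0889 - 0.0444i + 0.0667j - 0.0889k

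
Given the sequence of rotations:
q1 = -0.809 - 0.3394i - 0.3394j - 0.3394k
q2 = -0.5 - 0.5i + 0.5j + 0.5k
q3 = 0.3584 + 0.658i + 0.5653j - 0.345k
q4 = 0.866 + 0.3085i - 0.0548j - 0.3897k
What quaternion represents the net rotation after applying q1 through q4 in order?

q2 · q1 = 0.5742 + 0.5742i - 0.5742j + 0.1046k
q3 · q2 · q1 = 0.1887 + 0.4446i - 0.1481j - 0.863k
q4 · q3 · q2 · q1 = -0.3182 + 0.4328i - 0.0456j - 0.8422k
-0.3182 + 0.4328i - 0.0456j - 0.8422k


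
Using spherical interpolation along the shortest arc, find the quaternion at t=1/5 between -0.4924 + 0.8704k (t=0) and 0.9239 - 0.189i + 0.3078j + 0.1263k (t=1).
-0.6717 + 0.0486i - 0.0791j + 0.735k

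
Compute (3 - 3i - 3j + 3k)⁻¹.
0.0833 + 0.0833i + 0.0833j - 0.0833k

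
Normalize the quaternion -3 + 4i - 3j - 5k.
-0.3906 + 0.5208i - 0.3906j - 0.6509k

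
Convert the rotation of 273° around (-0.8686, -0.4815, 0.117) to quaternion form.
-0.7254 - 0.5979i - 0.3314j + 0.0805k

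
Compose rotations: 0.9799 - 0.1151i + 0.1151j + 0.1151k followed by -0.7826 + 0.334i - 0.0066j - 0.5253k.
-0.6672 + 0.4771i - 0.0745j - 0.5671k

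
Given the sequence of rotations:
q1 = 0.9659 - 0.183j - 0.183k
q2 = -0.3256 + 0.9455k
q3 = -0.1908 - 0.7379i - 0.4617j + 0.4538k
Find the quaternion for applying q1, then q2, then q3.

q2 · q1 = -0.1415 + 0.173i + 0.0596j + 0.9728k
q3 · q2 · q1 = -0.2593 - 0.4048i + 0.8503j - 0.2139k
-0.2593 - 0.4048i + 0.8503j - 0.2139k


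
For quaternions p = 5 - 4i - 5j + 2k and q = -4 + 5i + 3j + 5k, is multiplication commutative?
No: pq = 5 + 10i + 65j + 30k ≠ 5 + 72i + 5j + 4k = qp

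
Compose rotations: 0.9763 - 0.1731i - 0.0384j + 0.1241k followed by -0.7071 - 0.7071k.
-0.6026 + 0.0952i + 0.1496j - 0.7781k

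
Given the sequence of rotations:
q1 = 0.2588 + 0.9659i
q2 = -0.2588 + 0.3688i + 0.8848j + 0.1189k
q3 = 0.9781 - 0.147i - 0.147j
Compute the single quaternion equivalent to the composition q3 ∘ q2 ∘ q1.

q2 · q1 = -0.4232 - 0.1545i + 0.3438j - 0.8239k
q3 · q2 · q1 = -0.3861 + 0.0322i + 0.2774j - 0.8791k
-0.3861 + 0.0322i + 0.2774j - 0.8791k


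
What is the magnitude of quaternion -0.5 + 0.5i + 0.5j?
0.866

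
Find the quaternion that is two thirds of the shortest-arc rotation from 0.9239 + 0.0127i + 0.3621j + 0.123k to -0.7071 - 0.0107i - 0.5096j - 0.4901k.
0.7983 + 0.0116i + 0.4709j + 0.3754k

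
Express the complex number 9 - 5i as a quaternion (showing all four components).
9 - 5i + 0j + 0k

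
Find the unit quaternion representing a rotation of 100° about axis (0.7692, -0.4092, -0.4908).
0.6428 + 0.5892i - 0.3135j - 0.376k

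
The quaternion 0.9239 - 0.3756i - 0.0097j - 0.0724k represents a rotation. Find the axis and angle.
axis = (-0.9816, -0.0254, -0.1892), θ = π/4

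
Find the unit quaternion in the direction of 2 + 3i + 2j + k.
0.4714 + 0.7071i + 0.4714j + 0.2357k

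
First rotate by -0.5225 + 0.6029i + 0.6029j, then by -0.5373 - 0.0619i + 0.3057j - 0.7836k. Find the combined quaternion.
0.1338 + 0.1808i - 0.9561j + 0.1878k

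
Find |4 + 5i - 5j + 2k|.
√70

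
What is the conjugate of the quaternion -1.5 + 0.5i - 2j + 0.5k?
-1.5 - 0.5i + 2j - 0.5k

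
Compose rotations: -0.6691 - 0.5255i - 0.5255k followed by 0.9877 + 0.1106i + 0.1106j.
-0.6027 - 0.6512i - 0.0159j - 0.4609k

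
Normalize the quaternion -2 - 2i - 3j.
-0.4851 - 0.4851i - 0.7276j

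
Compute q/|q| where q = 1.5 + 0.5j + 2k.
0.5883 + 0.1961j + 0.7845k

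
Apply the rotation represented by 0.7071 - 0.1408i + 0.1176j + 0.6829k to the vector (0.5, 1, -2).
(-0.927, -0.226, -2.083)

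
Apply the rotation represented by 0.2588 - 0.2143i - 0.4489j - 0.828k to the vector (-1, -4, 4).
(-1.22, 5.505, -1.097)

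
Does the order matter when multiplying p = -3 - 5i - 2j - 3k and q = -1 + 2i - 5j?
Yes: pq = 3 - 16i + 11j + 32k ≠ 3 + 14i + 23j - 26k = qp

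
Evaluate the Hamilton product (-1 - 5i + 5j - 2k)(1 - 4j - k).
17 - 18i + 4j + 19k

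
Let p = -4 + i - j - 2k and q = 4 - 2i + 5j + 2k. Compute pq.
-5 + 20i - 22j - 13k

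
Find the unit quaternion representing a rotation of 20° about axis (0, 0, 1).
0.9848 + 0.1736k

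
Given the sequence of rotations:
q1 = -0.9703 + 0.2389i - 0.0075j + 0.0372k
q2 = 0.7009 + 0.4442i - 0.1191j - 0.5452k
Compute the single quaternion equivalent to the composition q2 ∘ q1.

q2 · q1 = -0.7668 - 0.2721i - 0.0365j + 0.5802k
-0.7668 - 0.2721i - 0.0365j + 0.5802k


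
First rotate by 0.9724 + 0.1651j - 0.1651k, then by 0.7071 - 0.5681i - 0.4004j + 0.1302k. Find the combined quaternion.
0.7752 - 0.5078i - 0.3664j - 0.0839k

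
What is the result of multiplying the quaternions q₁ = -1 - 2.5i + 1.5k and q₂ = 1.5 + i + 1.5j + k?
-0.5 - 7i + 2.5j - 2.5k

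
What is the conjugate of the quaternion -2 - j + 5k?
-2 + j - 5k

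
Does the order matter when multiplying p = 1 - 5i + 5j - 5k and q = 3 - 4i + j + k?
Yes: pq = -17 - 9i + 41j + k ≠ -17 - 29i - 9j - 29k = qp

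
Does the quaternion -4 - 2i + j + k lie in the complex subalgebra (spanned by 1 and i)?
No. The quaternion -4 - 2i + j + k has j-coefficient y = 1 and k-coefficient z = 1, not both zero, so it does not lie in the complex subalgebra spanned by 1 and i.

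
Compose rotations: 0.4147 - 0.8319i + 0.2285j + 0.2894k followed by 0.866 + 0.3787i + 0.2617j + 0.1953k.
0.5579 - 0.5323i + 0.0343j + 0.6359k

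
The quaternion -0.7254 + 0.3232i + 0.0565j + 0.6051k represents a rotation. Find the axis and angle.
axis = (0.4695, 0.0821, 0.8791), θ = 273°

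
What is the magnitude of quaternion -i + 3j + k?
√11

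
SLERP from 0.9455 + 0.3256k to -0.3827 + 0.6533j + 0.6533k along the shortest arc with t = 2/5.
0.9284 - 0.3557j - 0.1077k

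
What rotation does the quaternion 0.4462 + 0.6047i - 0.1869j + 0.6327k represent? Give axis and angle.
axis = (0.6757, -0.2088, 0.707), θ = 127°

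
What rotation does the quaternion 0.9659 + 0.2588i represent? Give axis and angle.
axis = (1, 0, 0), θ = π/6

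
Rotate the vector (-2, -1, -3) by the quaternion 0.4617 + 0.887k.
(1.966, -1.065, -3)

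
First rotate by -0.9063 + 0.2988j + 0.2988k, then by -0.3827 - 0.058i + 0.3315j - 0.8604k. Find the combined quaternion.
0.5049 + 0.4087i - 0.3975j + 0.6481k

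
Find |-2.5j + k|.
2.693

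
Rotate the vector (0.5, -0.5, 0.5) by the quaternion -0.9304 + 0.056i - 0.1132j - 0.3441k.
(0.781, 0.026, 0.373)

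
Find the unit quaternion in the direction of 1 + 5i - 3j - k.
0.1667 + 0.8333i - 0.5j - 0.1667k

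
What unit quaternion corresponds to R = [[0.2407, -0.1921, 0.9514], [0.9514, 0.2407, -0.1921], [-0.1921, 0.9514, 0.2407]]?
0.6561 + 0.4357i + 0.4357j + 0.4357k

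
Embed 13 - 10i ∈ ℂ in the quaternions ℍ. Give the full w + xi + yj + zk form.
13 - 10i + 0j + 0k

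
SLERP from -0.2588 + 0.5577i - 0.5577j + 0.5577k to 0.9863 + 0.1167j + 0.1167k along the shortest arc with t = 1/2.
-0.7858 + 0.352i - 0.4256j + 0.2783k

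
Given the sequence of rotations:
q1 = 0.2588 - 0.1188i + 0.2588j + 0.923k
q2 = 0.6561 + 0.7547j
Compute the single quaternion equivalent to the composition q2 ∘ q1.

q2 · q1 = -0.0255 + 0.6186i + 0.3651j + 0.6952k
-0.0255 + 0.6186i + 0.3651j + 0.6952k


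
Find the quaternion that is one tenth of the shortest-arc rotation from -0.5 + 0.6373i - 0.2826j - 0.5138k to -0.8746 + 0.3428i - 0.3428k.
-0.5477 + 0.6163i - 0.2572j - 0.5039k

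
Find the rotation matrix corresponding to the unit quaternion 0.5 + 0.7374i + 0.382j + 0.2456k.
[[0.5875, 0.3178, 0.7442], [0.809, -0.2082, -0.5498], [-0.0198, 0.925, -0.3794]]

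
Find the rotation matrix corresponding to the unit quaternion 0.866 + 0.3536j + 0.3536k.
[[0.4999, -0.6124, 0.6124], [0.6124, 0.7499, 0.2501], [-0.6124, 0.2501, 0.7499]]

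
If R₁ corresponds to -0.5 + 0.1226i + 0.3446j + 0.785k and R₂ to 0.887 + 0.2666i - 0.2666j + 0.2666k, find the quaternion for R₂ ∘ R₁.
-0.5936 - 0.3257i + 0.2624j + 0.6876k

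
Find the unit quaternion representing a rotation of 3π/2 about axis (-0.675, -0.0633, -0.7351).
-0.7071 - 0.4773i - 0.0448j - 0.5198k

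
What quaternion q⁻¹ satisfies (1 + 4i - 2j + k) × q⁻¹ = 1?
0.0455 - 0.1818i + 0.0909j - 0.0455k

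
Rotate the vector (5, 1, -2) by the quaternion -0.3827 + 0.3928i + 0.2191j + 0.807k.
(-2.135, -4.147, 2.871)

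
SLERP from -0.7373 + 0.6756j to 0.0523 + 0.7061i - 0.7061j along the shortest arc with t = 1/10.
-0.6941 - 0.0847i + 0.7149j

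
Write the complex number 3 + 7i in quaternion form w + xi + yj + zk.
3 + 7i + 0j + 0k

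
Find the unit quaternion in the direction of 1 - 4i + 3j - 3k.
0.169 - 0.6761i + 0.5071j - 0.5071k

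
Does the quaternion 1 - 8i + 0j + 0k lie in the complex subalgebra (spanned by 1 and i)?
Yes. The quaternion 1 - 8i has j- and k-coefficients y = z = 0, so it lies in the complex subalgebra spanned by 1 and i.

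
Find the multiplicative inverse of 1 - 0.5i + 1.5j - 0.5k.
0.2667 + 0.1333i - 0.4j + 0.1333k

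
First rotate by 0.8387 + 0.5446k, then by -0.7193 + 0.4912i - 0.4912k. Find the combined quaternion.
-0.3358 + 0.412i - 0.2675j - 0.8037k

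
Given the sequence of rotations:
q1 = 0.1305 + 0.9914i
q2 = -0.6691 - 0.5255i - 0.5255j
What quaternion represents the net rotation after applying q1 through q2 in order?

q2 · q1 = 0.4337 - 0.7319i - 0.0686j + 0.521k
0.4337 - 0.7319i - 0.0686j + 0.521k


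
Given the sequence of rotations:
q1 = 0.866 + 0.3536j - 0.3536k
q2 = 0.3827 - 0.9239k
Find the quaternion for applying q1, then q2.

q2 · q1 = 0.0047 + 0.3267i + 0.1353j - 0.9354k
0.0047 + 0.3267i + 0.1353j - 0.9354k


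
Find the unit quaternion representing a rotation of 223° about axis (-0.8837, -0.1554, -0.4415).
-0.3665 - 0.8222i - 0.1446j - 0.4108k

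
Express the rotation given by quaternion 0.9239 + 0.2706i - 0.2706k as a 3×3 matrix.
[[0.8536, 0.5, -0.1464], [-0.5, 0.7071, -0.5], [-0.1464, 0.5, 0.8536]]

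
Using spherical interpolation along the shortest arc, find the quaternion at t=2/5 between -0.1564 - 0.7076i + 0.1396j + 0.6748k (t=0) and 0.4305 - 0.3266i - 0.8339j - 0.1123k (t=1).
-0.3742 - 0.3765i + 0.5942j + 0.6043k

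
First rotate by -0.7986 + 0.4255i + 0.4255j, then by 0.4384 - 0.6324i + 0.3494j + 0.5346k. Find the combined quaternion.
-0.2297 + 0.4641i + 0.135j - 0.8447k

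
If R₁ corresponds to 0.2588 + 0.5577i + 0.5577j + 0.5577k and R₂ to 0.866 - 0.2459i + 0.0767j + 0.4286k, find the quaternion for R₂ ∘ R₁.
0.0795 + 0.2231i + 0.879j + 0.414k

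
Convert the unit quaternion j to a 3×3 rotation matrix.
[[-1, 0, 0], [0, 1, 0], [0, 0, -1]]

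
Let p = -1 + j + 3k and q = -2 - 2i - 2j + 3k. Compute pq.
-5 + 11i - 6j - 7k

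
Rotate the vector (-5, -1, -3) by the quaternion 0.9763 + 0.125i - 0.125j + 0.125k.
(-3.774, -1.176, -4.402)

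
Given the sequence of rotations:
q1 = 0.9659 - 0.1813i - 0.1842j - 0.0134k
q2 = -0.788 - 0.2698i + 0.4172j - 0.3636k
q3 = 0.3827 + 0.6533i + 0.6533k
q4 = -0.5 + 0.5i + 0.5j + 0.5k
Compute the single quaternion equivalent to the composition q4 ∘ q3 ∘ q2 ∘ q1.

q2 · q1 = -0.7381 - 0.1903i + 0.6104j - 0.2153k
q3 · q2 · q1 = -0.0175 - 0.9538i + 0.2499j - 0.1658k
q4 · q3 · q2 · q1 = 0.4436 + 0.2603i - 0.5277j + 0.676k
0.4436 + 0.2603i - 0.5277j + 0.676k


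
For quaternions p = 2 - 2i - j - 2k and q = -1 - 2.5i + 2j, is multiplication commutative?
No: pq = -5 + i + 10j - 4.5k ≠ -5 - 7i + 8.5k = qp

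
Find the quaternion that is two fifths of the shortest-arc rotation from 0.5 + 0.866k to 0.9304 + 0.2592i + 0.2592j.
0.7855 + 0.1233i + 0.1233j + 0.5937k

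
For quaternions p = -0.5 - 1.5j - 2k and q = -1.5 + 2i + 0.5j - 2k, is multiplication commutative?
No: pq = -2.5 + 3i - 2j + 7k ≠ -2.5 - 5i + 6j + k = qp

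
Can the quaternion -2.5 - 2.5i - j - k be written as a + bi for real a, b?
No. The quaternion -2.5 - 2.5i - j - k has j-coefficient y = -1 and k-coefficient z = -1, not both zero, so it does not lie in the complex subalgebra spanned by 1 and i.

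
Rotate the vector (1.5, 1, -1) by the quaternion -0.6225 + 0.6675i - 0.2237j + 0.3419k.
(0.391, -1.889, -0.726)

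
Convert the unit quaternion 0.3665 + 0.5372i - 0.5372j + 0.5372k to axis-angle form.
axis = (√3/3, -√3/3, √3/3), θ = 137°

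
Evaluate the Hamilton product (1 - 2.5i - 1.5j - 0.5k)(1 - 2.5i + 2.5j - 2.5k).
-2.75 - 4j - 13k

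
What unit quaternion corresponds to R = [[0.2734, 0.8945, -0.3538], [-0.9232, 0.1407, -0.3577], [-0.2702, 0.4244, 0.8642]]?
0.7547 + 0.2591i - 0.0277j - 0.6021k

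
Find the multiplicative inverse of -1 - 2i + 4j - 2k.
-0.04 + 0.08i - 0.16j + 0.08k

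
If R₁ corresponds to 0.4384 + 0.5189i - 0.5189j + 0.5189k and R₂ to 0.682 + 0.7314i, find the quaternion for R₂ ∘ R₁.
-0.0805 + 0.6745i - 0.7334j - 0.0256k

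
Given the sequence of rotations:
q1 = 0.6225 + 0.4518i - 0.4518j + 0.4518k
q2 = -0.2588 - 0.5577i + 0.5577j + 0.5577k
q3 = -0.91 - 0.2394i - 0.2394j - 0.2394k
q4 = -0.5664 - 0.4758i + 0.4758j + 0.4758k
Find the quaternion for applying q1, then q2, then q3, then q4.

q2 · q1 = 0.0909 + 0.0398i + 0.968j + 0.2302k
q3 · q2 · q1 = 0.2137 + 0.1186i - 0.8571j - 0.4535k
q4 · q3 · q2 · q1 = 0.559 + 0.0232i + 0.4278j + 0.7099k
0.559 + 0.0232i + 0.4278j + 0.7099k


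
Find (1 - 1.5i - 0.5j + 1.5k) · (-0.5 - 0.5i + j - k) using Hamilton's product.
0.75 - 0.75i - j - 3.5k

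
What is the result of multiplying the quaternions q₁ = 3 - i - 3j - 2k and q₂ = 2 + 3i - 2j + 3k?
9 - 6i - 15j + 16k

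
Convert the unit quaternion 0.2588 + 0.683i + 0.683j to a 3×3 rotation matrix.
[[0.067, 0.933, 0.3535], [0.933, 0.067, -0.3535], [-0.3535, 0.3535, -0.866]]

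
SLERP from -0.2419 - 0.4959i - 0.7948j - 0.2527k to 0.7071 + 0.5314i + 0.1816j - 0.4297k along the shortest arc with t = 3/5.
-0.5989 - 0.5993i - 0.5018j + 0.1742k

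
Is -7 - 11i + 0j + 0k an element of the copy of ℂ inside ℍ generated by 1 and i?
Yes. The quaternion -7 - 11i has j- and k-coefficients y = z = 0, so it lies in the complex subalgebra spanned by 1 and i.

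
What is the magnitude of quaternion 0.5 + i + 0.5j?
1.225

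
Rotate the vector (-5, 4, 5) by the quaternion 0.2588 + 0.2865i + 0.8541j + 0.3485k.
(7.954, 1.258, 1.071)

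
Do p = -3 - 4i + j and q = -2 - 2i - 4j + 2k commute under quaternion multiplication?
No: pq = 2 + 16i + 18j + 12k ≠ 2 + 12i + 2j - 24k = qp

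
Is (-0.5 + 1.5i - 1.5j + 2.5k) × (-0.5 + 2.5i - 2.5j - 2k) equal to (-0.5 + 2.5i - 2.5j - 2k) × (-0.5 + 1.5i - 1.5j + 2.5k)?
No: pq = -2.25 + 7.25i + 11.25j - 0.25k ≠ -2.25 - 11.25i - 7.25j - 0.25k = qp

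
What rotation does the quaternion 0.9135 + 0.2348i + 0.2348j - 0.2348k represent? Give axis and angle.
axis = (√3/3, √3/3, -√3/3), θ = 48°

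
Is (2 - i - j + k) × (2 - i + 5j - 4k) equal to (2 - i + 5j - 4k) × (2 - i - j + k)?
No: pq = 12 - 5i + 3j - 12k ≠ 12 - 3i + 13j = qp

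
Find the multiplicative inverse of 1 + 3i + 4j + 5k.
0.0196 - 0.0588i - 0.0784j - 0.098k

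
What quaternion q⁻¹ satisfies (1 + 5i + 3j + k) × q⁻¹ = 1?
0.0278 - 0.1389i - 0.0833j - 0.0278k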